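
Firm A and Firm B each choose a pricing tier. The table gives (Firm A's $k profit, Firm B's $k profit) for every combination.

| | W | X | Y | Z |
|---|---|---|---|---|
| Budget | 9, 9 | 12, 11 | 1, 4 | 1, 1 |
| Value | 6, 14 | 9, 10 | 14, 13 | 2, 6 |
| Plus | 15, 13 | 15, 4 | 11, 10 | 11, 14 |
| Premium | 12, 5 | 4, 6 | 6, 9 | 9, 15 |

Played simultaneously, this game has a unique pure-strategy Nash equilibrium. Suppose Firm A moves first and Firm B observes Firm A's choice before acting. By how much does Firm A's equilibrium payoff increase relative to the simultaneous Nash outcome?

Work backward from Firm B's decision.
- Budget → Firm B plays X (best of 9, 11, 4, 1); Firm A gets 12.
- Value → Firm B plays W (best of 14, 10, 13, 6); Firm A gets 6.
- Plus → Firm B plays Z (best of 13, 4, 10, 14); Firm A gets 11.
- Premium → Firm B plays Z (best of 5, 6, 9, 15); Firm A gets 9.
Among 12, 6, 11, 9, the best is 12 at Budget. Subgame-perfect outcome: (Budget, X) with payoffs (12, 11).
Under simultaneous play:
Firm A's best replies: W→Plus; X→Plus; Y→Value; Z→Plus.
Firm B's best replies: Budget→X; Value→W; Plus→Z; Premium→Z.
The unique mutual best reply is (Plus, Z), giving (11, 14).
Firm A's commitment gain: 12 − 11 = 1.

1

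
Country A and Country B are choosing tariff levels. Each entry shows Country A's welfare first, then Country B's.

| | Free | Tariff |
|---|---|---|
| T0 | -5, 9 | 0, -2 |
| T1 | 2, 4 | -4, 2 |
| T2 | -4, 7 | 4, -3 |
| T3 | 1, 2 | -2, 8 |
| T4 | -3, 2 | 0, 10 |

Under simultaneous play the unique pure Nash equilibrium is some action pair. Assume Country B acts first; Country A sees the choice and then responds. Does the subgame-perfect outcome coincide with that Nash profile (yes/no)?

yes

Country A best-responds to each possible Country B move:
- Free: Country A compares -5, 2, -4, 1, -3 and picks T1; Country B would get 4.
- Tariff: Country A compares 0, -4, 4, -2, 0 and picks T2; Country B would get -3.
Country B's induced payoffs are 4, -3, so Country B commits to Free. Subgame-perfect outcome: (T1, Free) with payoffs (2, 4).
Now find the simultaneous Nash equilibrium.
Country A's best replies: Free→T1; Tariff→T2.
Country B's best replies: T0→Free; T1→Free; T2→Free; T3→Tariff; T4→Tariff.
The unique mutual best reply is (T1, Free), giving (2, 4).
Sequential outcome (T1, Free) coincides with the Nash profile (T1, Free).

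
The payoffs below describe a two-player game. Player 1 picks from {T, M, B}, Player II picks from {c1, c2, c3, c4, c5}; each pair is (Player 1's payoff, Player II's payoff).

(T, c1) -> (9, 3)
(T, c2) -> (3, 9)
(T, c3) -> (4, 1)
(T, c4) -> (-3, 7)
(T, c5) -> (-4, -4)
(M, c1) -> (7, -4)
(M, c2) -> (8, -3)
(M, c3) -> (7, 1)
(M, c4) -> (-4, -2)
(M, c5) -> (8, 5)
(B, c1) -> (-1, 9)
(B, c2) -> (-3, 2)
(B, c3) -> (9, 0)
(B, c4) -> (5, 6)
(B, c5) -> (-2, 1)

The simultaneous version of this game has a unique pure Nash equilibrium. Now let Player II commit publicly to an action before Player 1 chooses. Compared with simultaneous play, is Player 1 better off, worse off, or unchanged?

Solve by backward induction (Player II leads).
- c1 → Player 1 plays T (best of 9, 7, -1); Player II gets 3.
- c2 → Player 1 plays M (best of 3, 8, -3); Player II gets -3.
- c3 → Player 1 plays B (best of 4, 7, 9); Player II gets 0.
- c4 → Player 1 plays B (best of -3, -4, 5); Player II gets 6.
- c5 → Player 1 plays M (best of -4, 8, -2); Player II gets 5.
Player II's induced payoffs are 3, -3, 0, 6, 5, so Player II commits to c4. Subgame-perfect outcome: (B, c4) with payoffs (5, 6).
For the simultaneous game, intersect best replies.
Player 1's best replies: c1→T; c2→M; c3→B; c4→B; c5→M.
Player II's best replies: T→c2; M→c5; B→c1.
The unique mutual best reply is (M, c5), giving (8, 5).
Player 1 earns 5 sequentially versus 8 at the Nash outcome: worse off.

worse off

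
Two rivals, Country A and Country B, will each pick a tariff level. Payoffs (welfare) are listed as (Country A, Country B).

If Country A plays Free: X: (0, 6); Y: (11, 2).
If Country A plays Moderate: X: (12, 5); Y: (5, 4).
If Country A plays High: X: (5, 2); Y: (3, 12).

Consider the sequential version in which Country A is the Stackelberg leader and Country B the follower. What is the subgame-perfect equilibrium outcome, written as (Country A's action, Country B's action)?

Work backward from Country B's decision.
- Free → Country B plays X (best of 6, 2); Country A gets 0.
- Moderate → Country B plays X (best of 5, 4); Country A gets 12.
- High → Country B plays Y (best of 2, 12); Country A gets 3.
Country A's induced payoffs are 0, 12, 3, so Country A commits to Moderate. Subgame-perfect outcome: (Moderate, X) with payoffs (12, 5).

(Moderate, X)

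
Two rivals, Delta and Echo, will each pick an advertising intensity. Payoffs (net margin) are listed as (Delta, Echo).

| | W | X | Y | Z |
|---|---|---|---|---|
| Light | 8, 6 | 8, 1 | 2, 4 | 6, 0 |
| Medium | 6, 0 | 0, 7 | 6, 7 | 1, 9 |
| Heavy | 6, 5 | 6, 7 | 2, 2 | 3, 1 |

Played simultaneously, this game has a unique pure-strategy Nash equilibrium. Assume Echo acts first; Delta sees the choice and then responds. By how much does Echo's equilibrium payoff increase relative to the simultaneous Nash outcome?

Work backward from Delta's decision.
- W: BR = Light, leader payoff 6.
- X: BR = Light, leader payoff 1.
- Y: BR = Medium, leader payoff 7.
- Z: BR = Light, leader payoff 0.
Echo's induced payoffs are 6, 1, 7, 0, so Echo commits to Y. Subgame-perfect outcome: (Medium, Y) with payoffs (6, 7).
For the simultaneous game, intersect best replies.
Delta's best replies: W→Light; X→Light; Y→Medium; Z→Light.
Echo's best replies: Light→W; Medium→Z; Heavy→X.
Only (Light, W) has each player best-responding; Nash payoffs (8, 6).
Echo's commitment gain: 7 − 6 = 1.

1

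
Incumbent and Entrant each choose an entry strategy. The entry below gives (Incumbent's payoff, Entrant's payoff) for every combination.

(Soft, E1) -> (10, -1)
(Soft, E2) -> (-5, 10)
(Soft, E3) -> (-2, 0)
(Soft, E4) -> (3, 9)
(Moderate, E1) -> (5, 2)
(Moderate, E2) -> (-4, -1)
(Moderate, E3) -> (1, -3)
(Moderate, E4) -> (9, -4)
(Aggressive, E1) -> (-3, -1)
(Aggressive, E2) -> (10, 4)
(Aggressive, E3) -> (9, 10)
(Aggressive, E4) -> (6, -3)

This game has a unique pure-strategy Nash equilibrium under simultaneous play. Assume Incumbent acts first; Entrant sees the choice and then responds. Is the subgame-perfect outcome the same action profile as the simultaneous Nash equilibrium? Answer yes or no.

yes

Work backward from Entrant's decision.
- Soft → Entrant plays E2 (best of -1, 10, 0, 9); Incumbent gets -5.
- Moderate → Entrant plays E1 (best of 2, -1, -3, -4); Incumbent gets 5.
- Aggressive → Entrant plays E3 (best of -1, 4, 10, -3); Incumbent gets 9.
Maximizing over -5, 5, 9, Incumbent chooses Aggressive. Subgame-perfect outcome: (Aggressive, E3) with payoffs (9, 10).
Under simultaneous play:
Incumbent's best replies: E1→Soft; E2→Aggressive; E3→Aggressive; E4→Moderate.
Entrant's best replies: Soft→E2; Moderate→E1; Aggressive→E3.
The unique mutual best reply is (Aggressive, E3), giving (9, 10).
Sequential outcome (Aggressive, E3) coincides with the Nash profile (Aggressive, E3).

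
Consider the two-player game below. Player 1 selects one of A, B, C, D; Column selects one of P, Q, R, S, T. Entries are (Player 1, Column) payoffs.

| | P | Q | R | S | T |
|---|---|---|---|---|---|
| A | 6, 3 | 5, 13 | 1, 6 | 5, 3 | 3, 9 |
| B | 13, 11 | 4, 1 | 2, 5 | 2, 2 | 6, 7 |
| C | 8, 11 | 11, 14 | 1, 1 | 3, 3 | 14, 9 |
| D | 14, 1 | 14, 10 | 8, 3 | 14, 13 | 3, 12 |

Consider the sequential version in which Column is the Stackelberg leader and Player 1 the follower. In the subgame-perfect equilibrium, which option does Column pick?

Solve by backward induction (Column leads).
- P → Player 1 plays D (best of 6, 13, 8, 14); Column gets 1.
- Q → Player 1 plays D (best of 5, 4, 11, 14); Column gets 10.
- R → Player 1 plays D (best of 1, 2, 1, 8); Column gets 3.
- S → Player 1 plays D (best of 5, 2, 3, 14); Column gets 13.
- T → Player 1 plays C (best of 3, 6, 14, 3); Column gets 9.
Among 1, 10, 3, 13, 9, the best is 13 at S. Subgame-perfect outcome: (D, S) with payoffs (14, 13).

S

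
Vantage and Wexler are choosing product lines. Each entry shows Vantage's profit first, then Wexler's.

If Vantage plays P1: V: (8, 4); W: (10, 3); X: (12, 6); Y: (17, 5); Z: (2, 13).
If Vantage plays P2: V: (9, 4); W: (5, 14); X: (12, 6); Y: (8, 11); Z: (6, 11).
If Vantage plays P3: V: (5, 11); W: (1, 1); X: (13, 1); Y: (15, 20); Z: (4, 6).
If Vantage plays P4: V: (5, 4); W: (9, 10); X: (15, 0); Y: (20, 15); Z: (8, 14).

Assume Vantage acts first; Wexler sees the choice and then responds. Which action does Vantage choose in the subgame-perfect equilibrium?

Backward induction with Vantage moving first.
- P1 → Wexler plays Z (best of 4, 3, 6, 5, 13); Vantage gets 2.
- P2 → Wexler plays W (best of 4, 14, 6, 11, 11); Vantage gets 5.
- P3 → Wexler plays Y (best of 11, 1, 1, 20, 6); Vantage gets 15.
- P4 → Wexler plays Y (best of 4, 10, 0, 15, 14); Vantage gets 20.
Maximizing over 2, 5, 15, 20, Vantage chooses P4. Subgame-perfect outcome: (P4, Y) with payoffs (20, 15).

P4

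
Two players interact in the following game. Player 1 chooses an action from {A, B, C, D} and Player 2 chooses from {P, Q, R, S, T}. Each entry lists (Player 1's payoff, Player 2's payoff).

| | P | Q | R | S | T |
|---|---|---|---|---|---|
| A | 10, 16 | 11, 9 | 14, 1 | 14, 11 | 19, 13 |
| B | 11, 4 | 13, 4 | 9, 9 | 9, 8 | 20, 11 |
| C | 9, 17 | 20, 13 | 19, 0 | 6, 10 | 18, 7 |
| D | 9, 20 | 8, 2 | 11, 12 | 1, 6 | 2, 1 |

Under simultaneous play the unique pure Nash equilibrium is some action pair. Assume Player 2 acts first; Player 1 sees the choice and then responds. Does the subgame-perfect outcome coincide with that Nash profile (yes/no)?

no

Backward induction with Player 2 moving first.
- P → Player 1 plays B (best of 10, 11, 9, 9); Player 2 gets 4.
- Q → Player 1 plays C (best of 11, 13, 20, 8); Player 2 gets 13.
- R → Player 1 plays C (best of 14, 9, 19, 11); Player 2 gets 0.
- S → Player 1 plays A (best of 14, 9, 6, 1); Player 2 gets 11.
- T → Player 1 plays B (best of 19, 20, 18, 2); Player 2 gets 11.
Player 2's induced payoffs are 4, 13, 0, 11, 11, so Player 2 commits to Q. Subgame-perfect outcome: (C, Q) with payoffs (20, 13).
Now find the simultaneous Nash equilibrium.
Player 1's best replies: P→B; Q→C; R→C; S→A; T→B.
Player 2's best replies: A→P; B→T; C→P; D→P.
The unique mutual best reply is (B, T), giving (20, 11).
Sequential outcome (C, Q) differs from the Nash profile (B, T).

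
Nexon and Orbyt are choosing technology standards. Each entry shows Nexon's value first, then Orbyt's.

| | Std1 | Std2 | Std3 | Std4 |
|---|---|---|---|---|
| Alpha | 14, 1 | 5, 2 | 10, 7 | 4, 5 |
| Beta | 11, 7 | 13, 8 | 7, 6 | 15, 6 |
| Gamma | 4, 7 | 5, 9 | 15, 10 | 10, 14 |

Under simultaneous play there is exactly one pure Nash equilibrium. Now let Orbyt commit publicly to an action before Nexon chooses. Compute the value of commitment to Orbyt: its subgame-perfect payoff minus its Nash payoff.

Work backward from Nexon's decision.
- Std1: BR = Alpha, leader payoff 1.
- Std2: BR = Beta, leader payoff 8.
- Std3: BR = Gamma, leader payoff 10.
- Std4: BR = Beta, leader payoff 6.
Maximizing over 1, 8, 10, 6, Orbyt chooses Std3. Subgame-perfect outcome: (Gamma, Std3) with payoffs (15, 10).
Under simultaneous play:
Nexon's best replies: Std1→Alpha; Std2→Beta; Std3→Gamma; Std4→Beta.
Orbyt's best replies: Alpha→Std3; Beta→Std2; Gamma→Std4.
The unique mutual best reply is (Beta, Std2), giving (13, 8).
Orbyt's commitment gain: 10 − 8 = 2.

2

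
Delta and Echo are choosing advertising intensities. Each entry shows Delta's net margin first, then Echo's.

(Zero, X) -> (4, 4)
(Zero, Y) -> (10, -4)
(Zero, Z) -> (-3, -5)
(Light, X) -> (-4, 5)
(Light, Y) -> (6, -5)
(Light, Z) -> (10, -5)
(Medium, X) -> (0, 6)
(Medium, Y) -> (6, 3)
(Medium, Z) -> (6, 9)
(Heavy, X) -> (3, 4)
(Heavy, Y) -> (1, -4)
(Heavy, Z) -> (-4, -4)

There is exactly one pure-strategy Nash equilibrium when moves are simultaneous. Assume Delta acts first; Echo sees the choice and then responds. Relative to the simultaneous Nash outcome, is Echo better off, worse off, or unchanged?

Solve by backward induction (Delta leads).
- Zero: BR = X, leader payoff 4.
- Light: BR = X, leader payoff -4.
- Medium: BR = Z, leader payoff 6.
- Heavy: BR = X, leader payoff 3.
Maximizing over 4, -4, 6, 3, Delta chooses Medium. Subgame-perfect outcome: (Medium, Z) with payoffs (6, 9).
For the simultaneous game, intersect best replies.
Delta's best replies: X→Zero; Y→Zero; Z→Light.
Echo's best replies: Zero→X; Light→X; Medium→Z; Heavy→X.
Only (Zero, X) has each player best-responding; Nash payoffs (4, 4).
Echo earns 9 sequentially versus 4 at the Nash outcome: better off.

better off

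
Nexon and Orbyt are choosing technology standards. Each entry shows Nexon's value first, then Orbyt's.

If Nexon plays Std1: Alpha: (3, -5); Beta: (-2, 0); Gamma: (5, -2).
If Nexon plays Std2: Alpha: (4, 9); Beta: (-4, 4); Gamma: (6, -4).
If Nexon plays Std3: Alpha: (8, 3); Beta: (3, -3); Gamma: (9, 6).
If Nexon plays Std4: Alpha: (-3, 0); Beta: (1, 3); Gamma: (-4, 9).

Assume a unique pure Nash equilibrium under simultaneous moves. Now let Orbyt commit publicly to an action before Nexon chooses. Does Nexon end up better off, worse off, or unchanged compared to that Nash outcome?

Work backward from Nexon's decision.
- Alpha: BR = Std3, leader payoff 3.
- Beta: BR = Std3, leader payoff -3.
- Gamma: BR = Std3, leader payoff 6.
Orbyt's induced payoffs are 3, -3, 6, so Orbyt commits to Gamma. Subgame-perfect outcome: (Std3, Gamma) with payoffs (9, 6).
Under simultaneous play:
Nexon's best replies: Alpha→Std3; Beta→Std3; Gamma→Std3.
Orbyt's best replies: Std1→Beta; Std2→Alpha; Std3→Gamma; Std4→Gamma.
The unique mutual best reply is (Std3, Gamma), giving (9, 6).
Nexon earns 9 sequentially versus 9 at the Nash outcome: unchanged.

unchanged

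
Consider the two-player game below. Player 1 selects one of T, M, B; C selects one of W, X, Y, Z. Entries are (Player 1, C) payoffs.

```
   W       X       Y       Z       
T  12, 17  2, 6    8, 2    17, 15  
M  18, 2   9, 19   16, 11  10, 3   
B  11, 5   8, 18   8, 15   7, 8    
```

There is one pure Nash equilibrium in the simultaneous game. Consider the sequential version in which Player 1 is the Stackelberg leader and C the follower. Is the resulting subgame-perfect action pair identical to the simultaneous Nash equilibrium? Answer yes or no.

Work backward from C's decision.
- T: BR = W, leader payoff 12.
- M: BR = X, leader payoff 9.
- B: BR = X, leader payoff 8.
Player 1's induced payoffs are 12, 9, 8, so Player 1 commits to T. Subgame-perfect outcome: (T, W) with payoffs (12, 17).
Under simultaneous play:
Player 1's best replies: W→M; X→M; Y→M; Z→T.
C's best replies: T→W; M→X; B→X.
Only (M, X) has each player best-responding; Nash payoffs (9, 19).
Sequential outcome (T, W) differs from the Nash profile (M, X).

no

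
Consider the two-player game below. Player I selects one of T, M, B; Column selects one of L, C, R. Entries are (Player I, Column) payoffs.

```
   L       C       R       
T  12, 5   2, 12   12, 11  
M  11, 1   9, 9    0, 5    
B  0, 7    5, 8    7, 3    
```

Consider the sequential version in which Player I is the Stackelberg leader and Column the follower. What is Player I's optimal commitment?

Backward induction with Player I moving first.
- T → Column plays C (best of 5, 12, 11); Player I gets 2.
- M → Column plays C (best of 1, 9, 5); Player I gets 9.
- B → Column plays C (best of 7, 8, 3); Player I gets 5.
Player I's induced payoffs are 2, 9, 5, so Player I commits to M. Subgame-perfect outcome: (M, C) with payoffs (9, 9).

M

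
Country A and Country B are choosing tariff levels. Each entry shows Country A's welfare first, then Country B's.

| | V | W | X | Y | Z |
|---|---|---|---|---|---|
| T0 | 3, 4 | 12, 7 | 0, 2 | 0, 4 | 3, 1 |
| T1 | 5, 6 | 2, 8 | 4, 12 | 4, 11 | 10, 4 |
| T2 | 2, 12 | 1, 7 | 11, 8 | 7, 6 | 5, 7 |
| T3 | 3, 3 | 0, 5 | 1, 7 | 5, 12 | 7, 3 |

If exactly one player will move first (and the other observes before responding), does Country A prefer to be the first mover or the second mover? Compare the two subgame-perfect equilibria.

first

If Country A leads: Country B's best replies are T0→W, T1→X, T2→V, T3→Y; Country A's induced payoffs 12, 4, 2, 5; outcome (T0, W), payoffs (12, 7).
If Country B leads: Country A's best replies are V→T1, W→T0, X→T2, Y→T2, Z→T1; Country B's induced payoffs 6, 7, 8, 6, 4; outcome (T2, X), payoffs (11, 8).
Country A gets 12 moving first and 11 moving second, so Country A prefers to move first.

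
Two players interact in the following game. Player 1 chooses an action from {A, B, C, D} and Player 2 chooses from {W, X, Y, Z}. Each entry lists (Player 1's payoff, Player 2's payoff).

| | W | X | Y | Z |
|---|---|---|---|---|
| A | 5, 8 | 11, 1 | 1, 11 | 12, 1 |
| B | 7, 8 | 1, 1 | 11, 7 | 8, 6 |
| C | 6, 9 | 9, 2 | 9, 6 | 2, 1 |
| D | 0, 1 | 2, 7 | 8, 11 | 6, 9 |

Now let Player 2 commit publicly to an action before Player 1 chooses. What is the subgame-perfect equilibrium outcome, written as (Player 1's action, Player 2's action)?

(B, W)

Work backward from Player 1's decision.
- W: Player 1 compares 5, 7, 6, 0 and picks B; Player 2 would get 8.
- X: Player 1 compares 11, 1, 9, 2 and picks A; Player 2 would get 1.
- Y: Player 1 compares 1, 11, 9, 8 and picks B; Player 2 would get 7.
- Z: Player 1 compares 12, 8, 2, 6 and picks A; Player 2 would get 1.
Player 2's induced payoffs are 8, 1, 7, 1, so Player 2 commits to W. Subgame-perfect outcome: (B, W) with payoffs (7, 8).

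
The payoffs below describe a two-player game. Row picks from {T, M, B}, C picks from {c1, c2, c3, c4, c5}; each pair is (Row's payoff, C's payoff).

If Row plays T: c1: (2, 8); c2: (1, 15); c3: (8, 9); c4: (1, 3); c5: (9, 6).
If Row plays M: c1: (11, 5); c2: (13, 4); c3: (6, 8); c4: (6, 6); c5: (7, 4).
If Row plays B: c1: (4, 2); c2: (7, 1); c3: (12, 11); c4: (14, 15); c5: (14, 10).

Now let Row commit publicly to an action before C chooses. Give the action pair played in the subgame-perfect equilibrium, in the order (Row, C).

(B, c4)

Work backward from C's decision.
- T: BR = c2, leader payoff 1.
- M: BR = c3, leader payoff 6.
- B: BR = c4, leader payoff 14.
Among 1, 6, 14, the best is 14 at B. Subgame-perfect outcome: (B, c4) with payoffs (14, 15).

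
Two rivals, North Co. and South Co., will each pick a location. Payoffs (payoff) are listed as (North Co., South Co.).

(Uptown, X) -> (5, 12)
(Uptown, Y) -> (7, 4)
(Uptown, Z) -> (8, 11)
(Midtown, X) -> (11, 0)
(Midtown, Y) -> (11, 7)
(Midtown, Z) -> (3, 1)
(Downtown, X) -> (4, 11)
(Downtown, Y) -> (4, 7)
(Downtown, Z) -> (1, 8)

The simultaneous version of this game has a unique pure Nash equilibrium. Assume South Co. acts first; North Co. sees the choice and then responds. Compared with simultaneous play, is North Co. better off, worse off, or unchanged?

Solve by backward induction (South Co. leads).
- X: BR = Midtown, leader payoff 0.
- Y: BR = Midtown, leader payoff 7.
- Z: BR = Uptown, leader payoff 11.
South Co.'s induced payoffs are 0, 7, 11, so South Co. commits to Z. Subgame-perfect outcome: (Uptown, Z) with payoffs (8, 11).
Now find the simultaneous Nash equilibrium.
North Co.'s best replies: X→Midtown; Y→Midtown; Z→Uptown.
South Co.'s best replies: Uptown→X; Midtown→Y; Downtown→X.
The unique mutual best reply is (Midtown, Y), giving (11, 7).
North Co. earns 8 sequentially versus 11 at the Nash outcome: worse off.

worse off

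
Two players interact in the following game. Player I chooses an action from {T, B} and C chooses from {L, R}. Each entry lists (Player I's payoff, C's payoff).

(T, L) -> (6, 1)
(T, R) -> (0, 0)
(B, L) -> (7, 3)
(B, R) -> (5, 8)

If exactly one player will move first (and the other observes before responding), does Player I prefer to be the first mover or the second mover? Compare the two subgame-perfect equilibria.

If Player I leads: C's best replies are T→L, B→R; Player I's induced payoffs 6, 5; outcome (T, L), payoffs (6, 1).
If C leads: Player I's best replies are L→B, R→B; C's induced payoffs 3, 8; outcome (B, R), payoffs (5, 8).
Player I gets 6 moving first and 5 moving second, so Player I prefers to move first.

first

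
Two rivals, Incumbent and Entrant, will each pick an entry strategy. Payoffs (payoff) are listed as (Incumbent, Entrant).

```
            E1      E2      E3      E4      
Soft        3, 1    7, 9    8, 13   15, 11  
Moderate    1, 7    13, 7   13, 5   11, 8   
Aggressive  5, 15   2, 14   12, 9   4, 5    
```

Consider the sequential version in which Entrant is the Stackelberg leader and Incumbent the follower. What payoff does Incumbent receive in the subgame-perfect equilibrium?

5

Incumbent best-responds to each possible Entrant move:
- E1 → Incumbent plays Aggressive (best of 3, 1, 5); Entrant gets 15.
- E2 → Incumbent plays Moderate (best of 7, 13, 2); Entrant gets 7.
- E3 → Incumbent plays Moderate (best of 8, 13, 12); Entrant gets 5.
- E4 → Incumbent plays Soft (best of 15, 11, 4); Entrant gets 11.
Entrant's induced payoffs are 15, 7, 5, 11, so Entrant commits to E1. Subgame-perfect outcome: (Aggressive, E1) with payoffs (5, 15).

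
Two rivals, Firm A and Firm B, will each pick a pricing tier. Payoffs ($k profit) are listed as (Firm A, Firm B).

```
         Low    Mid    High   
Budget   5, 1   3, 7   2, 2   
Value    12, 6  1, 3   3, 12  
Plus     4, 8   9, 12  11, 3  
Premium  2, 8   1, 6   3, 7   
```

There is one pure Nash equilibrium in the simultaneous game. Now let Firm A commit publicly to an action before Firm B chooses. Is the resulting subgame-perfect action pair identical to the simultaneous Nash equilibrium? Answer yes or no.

yes

Firm B best-responds to each possible Firm A move:
- Budget: BR = Mid, leader payoff 3.
- Value: BR = High, leader payoff 3.
- Plus: BR = Mid, leader payoff 9.
- Premium: BR = Low, leader payoff 2.
Firm A's induced payoffs are 3, 3, 9, 2, so Firm A commits to Plus. Subgame-perfect outcome: (Plus, Mid) with payoffs (9, 12).
For the simultaneous game, intersect best replies.
Firm A's best replies: Low→Value; Mid→Plus; High→Plus.
Firm B's best replies: Budget→Mid; Value→High; Plus→Mid; Premium→Low.
Only (Plus, Mid) has each player best-responding; Nash payoffs (9, 12).
Sequential outcome (Plus, Mid) coincides with the Nash profile (Plus, Mid).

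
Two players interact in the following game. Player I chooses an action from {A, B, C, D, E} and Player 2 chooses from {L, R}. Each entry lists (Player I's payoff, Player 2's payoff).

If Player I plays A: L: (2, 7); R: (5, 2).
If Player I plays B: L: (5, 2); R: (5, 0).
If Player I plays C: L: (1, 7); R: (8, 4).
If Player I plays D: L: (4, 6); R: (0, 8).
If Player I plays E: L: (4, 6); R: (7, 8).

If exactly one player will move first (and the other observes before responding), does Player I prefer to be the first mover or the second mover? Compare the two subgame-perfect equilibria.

If Player I leads: Player 2's best replies are A→L, B→L, C→L, D→R, E→R; Player I's induced payoffs 2, 5, 1, 0, 7; outcome (E, R), payoffs (7, 8).
If Player 2 leads: Player I's best replies are L→B, R→C; Player 2's induced payoffs 2, 4; outcome (C, R), payoffs (8, 4).
Player I gets 7 moving first and 8 moving second, so Player I prefers to move second.

second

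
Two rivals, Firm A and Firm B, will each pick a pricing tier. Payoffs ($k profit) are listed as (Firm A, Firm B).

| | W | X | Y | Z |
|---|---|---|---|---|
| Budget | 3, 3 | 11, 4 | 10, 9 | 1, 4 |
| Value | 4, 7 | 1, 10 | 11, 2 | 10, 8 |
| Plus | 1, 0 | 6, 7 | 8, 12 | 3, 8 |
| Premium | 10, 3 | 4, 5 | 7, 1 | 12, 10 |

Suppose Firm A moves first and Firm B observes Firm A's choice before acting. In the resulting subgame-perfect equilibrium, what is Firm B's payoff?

10

Work backward from Firm B's decision.
- Budget: BR = Y, leader payoff 10.
- Value: BR = X, leader payoff 1.
- Plus: BR = Y, leader payoff 8.
- Premium: BR = Z, leader payoff 12.
Firm A's induced payoffs are 10, 1, 8, 12, so Firm A commits to Premium. Subgame-perfect outcome: (Premium, Z) with payoffs (12, 10).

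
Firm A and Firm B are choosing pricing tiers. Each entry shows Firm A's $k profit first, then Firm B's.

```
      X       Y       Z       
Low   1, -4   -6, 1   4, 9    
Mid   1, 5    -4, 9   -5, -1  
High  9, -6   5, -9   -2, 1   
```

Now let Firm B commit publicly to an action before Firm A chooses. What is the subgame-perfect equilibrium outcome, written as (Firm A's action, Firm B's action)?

(Low, Z)

Work backward from Firm A's decision.
- X: Firm A compares 1, 1, 9 and picks High; Firm B would get -6.
- Y: Firm A compares -6, -4, 5 and picks High; Firm B would get -9.
- Z: Firm A compares 4, -5, -2 and picks Low; Firm B would get 9.
Among -6, -9, 9, the best is 9 at Z. Subgame-perfect outcome: (Low, Z) with payoffs (4, 9).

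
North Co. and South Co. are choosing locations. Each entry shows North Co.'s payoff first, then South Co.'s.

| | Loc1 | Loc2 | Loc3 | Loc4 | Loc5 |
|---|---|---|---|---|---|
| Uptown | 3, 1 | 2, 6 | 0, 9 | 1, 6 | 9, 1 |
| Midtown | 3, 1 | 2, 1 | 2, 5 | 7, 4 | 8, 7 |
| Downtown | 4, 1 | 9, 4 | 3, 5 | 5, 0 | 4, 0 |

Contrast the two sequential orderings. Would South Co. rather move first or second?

If North Co. leads: South Co.'s best replies are Uptown→Loc3, Midtown→Loc5, Downtown→Loc3; North Co.'s induced payoffs 0, 8, 3; outcome (Midtown, Loc5), payoffs (8, 7).
If South Co. leads: North Co.'s best replies are Loc1→Downtown, Loc2→Downtown, Loc3→Downtown, Loc4→Midtown, Loc5→Uptown; South Co.'s induced payoffs 1, 4, 5, 4, 1; outcome (Downtown, Loc3), payoffs (3, 5).
South Co. gets 5 moving first and 7 moving second, so South Co. prefers to move second.

second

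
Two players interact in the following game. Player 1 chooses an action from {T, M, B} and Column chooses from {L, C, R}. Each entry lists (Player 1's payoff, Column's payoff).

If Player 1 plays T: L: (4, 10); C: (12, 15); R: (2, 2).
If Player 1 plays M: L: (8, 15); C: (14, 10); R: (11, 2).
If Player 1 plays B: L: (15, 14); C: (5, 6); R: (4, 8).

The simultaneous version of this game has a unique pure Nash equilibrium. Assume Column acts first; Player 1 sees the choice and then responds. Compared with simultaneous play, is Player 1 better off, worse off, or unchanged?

Solve by backward induction (Column leads).
- L: BR = B, leader payoff 14.
- C: BR = M, leader payoff 10.
- R: BR = M, leader payoff 2.
Maximizing over 14, 10, 2, Column chooses L. Subgame-perfect outcome: (B, L) with payoffs (15, 14).
For the simultaneous game, intersect best replies.
Player 1's best replies: L→B; C→M; R→M.
Column's best replies: T→C; M→L; B→L.
Only (B, L) has each player best-responding; Nash payoffs (15, 14).
Player 1 earns 15 sequentially versus 15 at the Nash outcome: unchanged.

unchanged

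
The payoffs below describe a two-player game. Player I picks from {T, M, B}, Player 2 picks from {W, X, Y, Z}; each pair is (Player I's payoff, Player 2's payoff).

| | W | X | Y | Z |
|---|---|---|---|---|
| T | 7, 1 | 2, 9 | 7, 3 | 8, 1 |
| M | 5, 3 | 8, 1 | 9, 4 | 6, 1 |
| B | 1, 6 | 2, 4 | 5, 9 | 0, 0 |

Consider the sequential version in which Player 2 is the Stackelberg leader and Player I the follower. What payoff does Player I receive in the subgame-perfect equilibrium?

Solve by backward induction (Player 2 leads).
- W → Player I plays T (best of 7, 5, 1); Player 2 gets 1.
- X → Player I plays M (best of 2, 8, 2); Player 2 gets 1.
- Y → Player I plays M (best of 7, 9, 5); Player 2 gets 4.
- Z → Player I plays T (best of 8, 6, 0); Player 2 gets 1.
Player 2's induced payoffs are 1, 1, 4, 1, so Player 2 commits to Y. Subgame-perfect outcome: (M, Y) with payoffs (9, 4).

9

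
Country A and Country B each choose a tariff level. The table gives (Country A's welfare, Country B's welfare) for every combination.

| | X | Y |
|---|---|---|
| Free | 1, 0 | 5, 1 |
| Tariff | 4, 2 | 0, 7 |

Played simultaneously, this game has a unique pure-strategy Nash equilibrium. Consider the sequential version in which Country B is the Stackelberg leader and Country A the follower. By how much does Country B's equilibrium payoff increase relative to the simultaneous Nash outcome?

1

Solve by backward induction (Country B leads).
- X: Country A compares 1, 4 and picks Tariff; Country B would get 2.
- Y: Country A compares 5, 0 and picks Free; Country B would get 1.
Maximizing over 2, 1, Country B chooses X. Subgame-perfect outcome: (Tariff, X) with payoffs (4, 2).
For the simultaneous game, intersect best replies.
Country A's best replies: X→Tariff; Y→Free.
Country B's best replies: Free→Y; Tariff→Y.
Only (Free, Y) has each player best-responding; Nash payoffs (5, 1).
Country B's commitment gain: 2 − 1 = 1.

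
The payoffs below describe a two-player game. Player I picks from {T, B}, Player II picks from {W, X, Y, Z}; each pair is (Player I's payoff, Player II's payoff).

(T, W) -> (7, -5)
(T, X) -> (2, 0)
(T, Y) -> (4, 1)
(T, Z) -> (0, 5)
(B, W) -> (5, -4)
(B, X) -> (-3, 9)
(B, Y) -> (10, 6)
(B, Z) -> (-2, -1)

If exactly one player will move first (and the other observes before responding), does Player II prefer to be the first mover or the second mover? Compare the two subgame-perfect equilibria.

If Player I leads: Player II's best replies are T→Z, B→X; Player I's induced payoffs 0, -3; outcome (T, Z), payoffs (0, 5).
If Player II leads: Player I's best replies are W→T, X→T, Y→B, Z→T; Player II's induced payoffs -5, 0, 6, 5; outcome (B, Y), payoffs (10, 6).
Player II gets 6 moving first and 5 moving second, so Player II prefers to move first.

first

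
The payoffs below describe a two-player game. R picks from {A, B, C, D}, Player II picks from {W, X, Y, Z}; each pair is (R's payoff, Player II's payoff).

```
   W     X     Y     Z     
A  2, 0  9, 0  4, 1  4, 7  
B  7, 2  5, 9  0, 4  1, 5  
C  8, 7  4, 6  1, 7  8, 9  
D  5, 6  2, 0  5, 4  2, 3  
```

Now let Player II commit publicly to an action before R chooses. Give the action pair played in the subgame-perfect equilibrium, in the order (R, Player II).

Solve by backward induction (Player II leads).
- W: R compares 2, 7, 8, 5 and picks C; Player II would get 7.
- X: R compares 9, 5, 4, 2 and picks A; Player II would get 0.
- Y: R compares 4, 0, 1, 5 and picks D; Player II would get 4.
- Z: R compares 4, 1, 8, 2 and picks C; Player II would get 9.
Maximizing over 7, 0, 4, 9, Player II chooses Z. Subgame-perfect outcome: (C, Z) with payoffs (8, 9).

(C, Z)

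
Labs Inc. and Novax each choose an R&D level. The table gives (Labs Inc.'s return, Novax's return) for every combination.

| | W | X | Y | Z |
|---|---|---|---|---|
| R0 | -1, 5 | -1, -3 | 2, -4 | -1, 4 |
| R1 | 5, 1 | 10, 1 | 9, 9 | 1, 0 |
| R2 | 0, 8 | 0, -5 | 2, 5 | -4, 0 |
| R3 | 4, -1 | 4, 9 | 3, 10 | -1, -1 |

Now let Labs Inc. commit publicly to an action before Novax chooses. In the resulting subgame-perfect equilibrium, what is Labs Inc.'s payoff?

Solve by backward induction (Labs Inc. leads).
- R0: BR = W, leader payoff -1.
- R1: BR = Y, leader payoff 9.
- R2: BR = W, leader payoff 0.
- R3: BR = Y, leader payoff 3.
Maximizing over -1, 9, 0, 3, Labs Inc. chooses R1. Subgame-perfect outcome: (R1, Y) with payoffs (9, 9).

9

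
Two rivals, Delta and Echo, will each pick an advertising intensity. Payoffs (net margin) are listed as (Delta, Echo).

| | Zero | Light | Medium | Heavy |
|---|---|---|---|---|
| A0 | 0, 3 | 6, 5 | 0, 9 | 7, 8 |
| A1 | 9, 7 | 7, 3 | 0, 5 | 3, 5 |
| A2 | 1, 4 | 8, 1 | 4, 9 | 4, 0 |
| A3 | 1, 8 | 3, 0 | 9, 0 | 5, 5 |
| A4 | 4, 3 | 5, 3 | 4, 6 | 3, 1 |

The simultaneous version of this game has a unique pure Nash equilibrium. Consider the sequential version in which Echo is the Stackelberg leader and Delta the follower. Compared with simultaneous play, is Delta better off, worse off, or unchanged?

Delta best-responds to each possible Echo move:
- Zero: Delta compares 0, 9, 1, 1, 4 and picks A1; Echo would get 7.
- Light: Delta compares 6, 7, 8, 3, 5 and picks A2; Echo would get 1.
- Medium: Delta compares 0, 0, 4, 9, 4 and picks A3; Echo would get 0.
- Heavy: Delta compares 7, 3, 4, 5, 3 and picks A0; Echo would get 8.
Echo's induced payoffs are 7, 1, 0, 8, so Echo commits to Heavy. Subgame-perfect outcome: (A0, Heavy) with payoffs (7, 8).
For the simultaneous game, intersect best replies.
Delta's best replies: Zero→A1; Light→A2; Medium→A3; Heavy→A0.
Echo's best replies: A0→Medium; A1→Zero; A2→Medium; A3→Zero; A4→Medium.
Only (A1, Zero) has each player best-responding; Nash payoffs (9, 7).
Delta earns 7 sequentially versus 9 at the Nash outcome: worse off.

worse off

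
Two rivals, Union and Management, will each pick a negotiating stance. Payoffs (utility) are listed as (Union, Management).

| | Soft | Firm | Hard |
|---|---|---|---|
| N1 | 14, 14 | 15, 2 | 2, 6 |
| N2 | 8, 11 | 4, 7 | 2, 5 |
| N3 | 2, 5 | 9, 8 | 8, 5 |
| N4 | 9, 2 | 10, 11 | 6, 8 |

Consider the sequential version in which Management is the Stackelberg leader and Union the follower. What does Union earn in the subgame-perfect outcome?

Union best-responds to each possible Management move:
- Soft: Union compares 14, 8, 2, 9 and picks N1; Management would get 14.
- Firm: Union compares 15, 4, 9, 10 and picks N1; Management would get 2.
- Hard: Union compares 2, 2, 8, 6 and picks N3; Management would get 5.
Maximizing over 14, 2, 5, Management chooses Soft. Subgame-perfect outcome: (N1, Soft) with payoffs (14, 14).

14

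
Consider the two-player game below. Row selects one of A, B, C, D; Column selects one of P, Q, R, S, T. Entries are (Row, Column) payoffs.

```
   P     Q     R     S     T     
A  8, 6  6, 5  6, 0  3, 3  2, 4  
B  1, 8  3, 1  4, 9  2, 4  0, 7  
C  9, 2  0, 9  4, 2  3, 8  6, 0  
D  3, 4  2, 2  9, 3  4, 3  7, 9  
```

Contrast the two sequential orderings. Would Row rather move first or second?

first

If Row leads: Column's best replies are A→P, B→R, C→Q, D→T; Row's induced payoffs 8, 4, 0, 7; outcome (A, P), payoffs (8, 6).
If Column leads: Row's best replies are P→C, Q→A, R→D, S→D, T→D; Column's induced payoffs 2, 5, 3, 3, 9; outcome (D, T), payoffs (7, 9).
Row gets 8 moving first and 7 moving second, so Row prefers to move first.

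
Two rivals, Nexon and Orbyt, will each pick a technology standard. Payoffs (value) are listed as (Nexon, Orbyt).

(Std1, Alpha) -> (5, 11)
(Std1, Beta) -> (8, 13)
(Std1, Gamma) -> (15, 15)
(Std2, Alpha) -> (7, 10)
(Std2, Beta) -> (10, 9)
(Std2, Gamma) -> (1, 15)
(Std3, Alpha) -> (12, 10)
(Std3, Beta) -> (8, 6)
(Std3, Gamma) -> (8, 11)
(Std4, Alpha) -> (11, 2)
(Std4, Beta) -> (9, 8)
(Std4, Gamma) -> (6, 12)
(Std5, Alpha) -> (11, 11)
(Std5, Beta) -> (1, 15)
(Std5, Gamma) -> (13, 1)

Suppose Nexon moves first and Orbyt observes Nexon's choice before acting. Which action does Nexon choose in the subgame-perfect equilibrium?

Std1

Backward induction with Nexon moving first.
- Std1: BR = Gamma, leader payoff 15.
- Std2: BR = Gamma, leader payoff 1.
- Std3: BR = Gamma, leader payoff 8.
- Std4: BR = Gamma, leader payoff 6.
- Std5: BR = Beta, leader payoff 1.
Among 15, 1, 8, 6, 1, the best is 15 at Std1. Subgame-perfect outcome: (Std1, Gamma) with payoffs (15, 15).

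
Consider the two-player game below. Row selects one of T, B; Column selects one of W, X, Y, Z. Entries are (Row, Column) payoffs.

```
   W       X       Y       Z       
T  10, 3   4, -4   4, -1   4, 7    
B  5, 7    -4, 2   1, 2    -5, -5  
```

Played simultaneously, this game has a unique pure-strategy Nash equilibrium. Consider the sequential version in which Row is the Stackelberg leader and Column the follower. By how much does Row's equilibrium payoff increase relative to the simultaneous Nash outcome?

1

Column best-responds to each possible Row move:
- T: Column compares 3, -4, -1, 7 and picks Z; Row would get 4.
- B: Column compares 7, 2, 2, -5 and picks W; Row would get 5.
Maximizing over 4, 5, Row chooses B. Subgame-perfect outcome: (B, W) with payoffs (5, 7).
Now find the simultaneous Nash equilibrium.
Row's best replies: W→T; X→T; Y→T; Z→T.
Column's best replies: T→Z; B→W.
The unique mutual best reply is (T, Z), giving (4, 7).
Row's commitment gain: 5 − 4 = 1.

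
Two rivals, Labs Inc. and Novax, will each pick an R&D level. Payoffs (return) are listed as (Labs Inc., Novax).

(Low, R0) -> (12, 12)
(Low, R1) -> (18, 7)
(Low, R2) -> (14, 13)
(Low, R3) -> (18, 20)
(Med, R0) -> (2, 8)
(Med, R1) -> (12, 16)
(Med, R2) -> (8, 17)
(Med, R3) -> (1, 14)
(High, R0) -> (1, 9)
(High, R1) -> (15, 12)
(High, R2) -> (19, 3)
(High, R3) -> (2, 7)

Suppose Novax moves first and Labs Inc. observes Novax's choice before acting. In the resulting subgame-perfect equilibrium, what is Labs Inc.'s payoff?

Solve by backward induction (Novax leads).
- R0: Labs Inc. compares 12, 2, 1 and picks Low; Novax would get 12.
- R1: Labs Inc. compares 18, 12, 15 and picks Low; Novax would get 7.
- R2: Labs Inc. compares 14, 8, 19 and picks High; Novax would get 3.
- R3: Labs Inc. compares 18, 1, 2 and picks Low; Novax would get 20.
Maximizing over 12, 7, 3, 20, Novax chooses R3. Subgame-perfect outcome: (Low, R3) with payoffs (18, 20).

18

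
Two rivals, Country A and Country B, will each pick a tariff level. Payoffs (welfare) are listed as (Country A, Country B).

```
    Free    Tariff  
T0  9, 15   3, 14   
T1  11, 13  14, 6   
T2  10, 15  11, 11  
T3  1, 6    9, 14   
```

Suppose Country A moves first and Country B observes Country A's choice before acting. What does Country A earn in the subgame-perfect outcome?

11

Backward induction with Country A moving first.
- T0 → Country B plays Free (best of 15, 14); Country A gets 9.
- T1 → Country B plays Free (best of 13, 6); Country A gets 11.
- T2 → Country B plays Free (best of 15, 11); Country A gets 10.
- T3 → Country B plays Tariff (best of 6, 14); Country A gets 9.
Maximizing over 9, 11, 10, 9, Country A chooses T1. Subgame-perfect outcome: (T1, Free) with payoffs (11, 13).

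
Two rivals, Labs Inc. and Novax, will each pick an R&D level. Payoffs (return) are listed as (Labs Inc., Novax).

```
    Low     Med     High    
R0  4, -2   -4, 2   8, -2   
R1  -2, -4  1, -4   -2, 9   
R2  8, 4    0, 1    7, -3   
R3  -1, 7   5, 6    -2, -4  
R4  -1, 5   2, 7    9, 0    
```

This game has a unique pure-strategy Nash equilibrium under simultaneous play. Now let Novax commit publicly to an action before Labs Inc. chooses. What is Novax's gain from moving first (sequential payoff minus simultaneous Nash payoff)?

Backward induction with Novax moving first.
- Low: BR = R2, leader payoff 4.
- Med: BR = R3, leader payoff 6.
- High: BR = R4, leader payoff 0.
Maximizing over 4, 6, 0, Novax chooses Med. Subgame-perfect outcome: (R3, Med) with payoffs (5, 6).
Now find the simultaneous Nash equilibrium.
Labs Inc.'s best replies: Low→R2; Med→R3; High→R4.
Novax's best replies: R0→Med; R1→High; R2→Low; R3→Low; R4→Med.
The unique mutual best reply is (R2, Low), giving (8, 4).
Novax's commitment gain: 6 − 4 = 2.

2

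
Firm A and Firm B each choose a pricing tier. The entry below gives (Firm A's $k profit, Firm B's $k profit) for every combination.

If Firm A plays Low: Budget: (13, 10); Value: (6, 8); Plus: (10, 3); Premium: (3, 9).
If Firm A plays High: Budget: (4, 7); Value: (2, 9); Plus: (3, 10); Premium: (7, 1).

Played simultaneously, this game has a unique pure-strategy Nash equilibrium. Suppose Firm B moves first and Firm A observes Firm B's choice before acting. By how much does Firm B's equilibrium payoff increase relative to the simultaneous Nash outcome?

Firm A best-responds to each possible Firm B move:
- Budget: Firm A compares 13, 4 and picks Low; Firm B would get 10.
- Value: Firm A compares 6, 2 and picks Low; Firm B would get 8.
- Plus: Firm A compares 10, 3 and picks Low; Firm B would get 3.
- Premium: Firm A compares 3, 7 and picks High; Firm B would get 1.
Firm B's induced payoffs are 10, 8, 3, 1, so Firm B commits to Budget. Subgame-perfect outcome: (Low, Budget) with payoffs (13, 10).
For the simultaneous game, intersect best replies.
Firm A's best replies: Budget→Low; Value→Low; Plus→Low; Premium→High.
Firm B's best replies: Low→Budget; High→Plus.
Only (Low, Budget) has each player best-responding; Nash payoffs (13, 10).
Firm B's commitment gain: 10 − 10 = 0.

0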